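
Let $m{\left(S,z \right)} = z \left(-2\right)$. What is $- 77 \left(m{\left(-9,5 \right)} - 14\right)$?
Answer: $1848$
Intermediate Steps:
$m{\left(S,z \right)} = - 2 z$
$- 77 \left(m{\left(-9,5 \right)} - 14\right) = - 77 \left(\left(-2\right) 5 - 14\right) = - 77 \left(-10 - 14\right) = \left(-77\right) \left(-24\right) = 1848$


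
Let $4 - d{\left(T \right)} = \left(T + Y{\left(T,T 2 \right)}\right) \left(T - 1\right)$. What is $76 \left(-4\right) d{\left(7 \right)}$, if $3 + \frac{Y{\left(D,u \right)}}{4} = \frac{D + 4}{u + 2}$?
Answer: $-5320$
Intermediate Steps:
$Y{\left(D,u \right)} = -12 + \frac{4 \left(4 + D\right)}{2 + u}$ ($Y{\left(D,u \right)} = -12 + 4 \frac{D + 4}{u + 2} = -12 + 4 \frac{4 + D}{2 + u} = -12 + \frac{4 \left(4 + D\right)}{2 + u}$)
$d{\left(T \right)} = 4 - \left(-1 + T\right) \left(T + \frac{4 \left(-2 - 5 T\right)}{2 + 2 T}\right)$ ($d{\left(T \right)} = 4 - \left(T + \frac{4 \left(-2 + T - 3 T 2\right)}{2 + T 2}\right) \left(T - 1\right) = 4 - \left(T + \frac{4 \left(-2 + T - 3 \cdot 2 T\right)}{2 + 2 T}\right) \left(-1 + T\right) = 4 - \left(T + \frac{4 \left(-2 + T - 6 T\right)}{2 + 2 T}\right) \left(-1 + T\right) = 4 - \left(T + \frac{4 \left(-2 - 5 T\right)}{2 + 2 T}\right) \left(-1 + T\right) = 4 - \left(-1 + T\right) \left(T + \frac{4 \left(-2 - 5 T\right)}{2 + 2 T}\right)$)
$76 \left(-4\right) d{\left(7 \right)} = 76 \left(-4\right) \frac{7 \left(-1 - 7^{2} + 10 \cdot 7\right)}{1 + 7} = - 304 \frac{7 \left(-1 - 49 + 70\right)}{8} = - 304 \cdot 7 \cdot \frac{1}{8} \left(-1 - 49 + 70\right) = - 304 \cdot 7 \cdot \frac{1}{8} \cdot 20 = \left(-304\right) \frac{35}{2} = -5320$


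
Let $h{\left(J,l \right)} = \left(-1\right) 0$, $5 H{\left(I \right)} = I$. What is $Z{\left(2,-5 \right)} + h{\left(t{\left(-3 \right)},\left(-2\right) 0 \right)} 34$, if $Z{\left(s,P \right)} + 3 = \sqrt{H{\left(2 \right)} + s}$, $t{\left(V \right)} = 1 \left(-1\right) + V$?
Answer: $-3 + \frac{2 \sqrt{15}}{5} \approx -1.4508$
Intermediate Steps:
$H{\left(I \right)} = \frac{I}{5}$
$t{\left(V \right)} = -1 + V$
$Z{\left(s,P \right)} = -3 + \sqrt{\frac{2}{5} + s}$ ($Z{\left(s,P \right)} = -3 + \sqrt{\frac{1}{5} \cdot 2 + s} = -3 + \sqrt{\frac{2}{5} + s}$)
$h{\left(J,l \right)} = 0$
$Z{\left(2,-5 \right)} + h{\left(t{\left(-3 \right)},\left(-2\right) 0 \right)} 34 = \left(-3 + \frac{\sqrt{10 + 25 \cdot 2}}{5}\right) + 0 \cdot 34 = \left(-3 + \frac{\sqrt{10 + 50}}{5}\right) + 0 = \left(-3 + \frac{\sqrt{60}}{5}\right) + 0 = \left(-3 + \frac{2 \sqrt{15}}{5}\right) + 0 = -3 + \frac{2 \sqrt{15}}{5}$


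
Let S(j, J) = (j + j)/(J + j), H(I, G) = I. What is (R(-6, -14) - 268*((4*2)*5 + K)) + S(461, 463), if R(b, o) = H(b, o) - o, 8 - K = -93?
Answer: -17453899/462 ≈ -37779.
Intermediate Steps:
K = 101 (K = 8 - 1*(-93) = 8 + 93 = 101)
R(b, o) = b - o
S(j, J) = 2*j/(J + j) (S(j, J) = (2*j)/(J + j) = 2*j/(J + j))
(R(-6, -14) - 268*((4*2)*5 + K)) + S(461, 463) = ((-6 - 1*(-14)) - 268*((4*2)*5 + 101)) + 2*461/(463 + 461) = ((-6 + 14) - 268*(8*5 + 101)) + 2*461/924 = (8 - 268*(40 + 101)) + 2*461*(1/924) = (8 - 268*141) + 461/462 = (8 - 37788) + 461/462 = -37780 + 461/462 = -17453899/462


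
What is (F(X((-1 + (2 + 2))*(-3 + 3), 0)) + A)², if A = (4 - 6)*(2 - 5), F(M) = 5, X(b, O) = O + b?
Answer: 121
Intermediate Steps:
A = 6 (A = -2*(-3) = 6)
(F(X((-1 + (2 + 2))*(-3 + 3), 0)) + A)² = (5 + 6)² = 11² = 121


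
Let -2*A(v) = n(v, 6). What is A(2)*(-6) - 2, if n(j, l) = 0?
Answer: -2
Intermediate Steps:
A(v) = 0 (A(v) = -1/2*0 = 0)
A(2)*(-6) - 2 = 0*(-6) - 2 = 0 - 2 = -2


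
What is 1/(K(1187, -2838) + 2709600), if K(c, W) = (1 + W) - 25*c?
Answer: 1/2677088 ≈ 3.7354e-7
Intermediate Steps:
K(c, W) = 1 + W - 25*c
1/(K(1187, -2838) + 2709600) = 1/((1 - 2838 - 25*1187) + 2709600) = 1/((1 - 2838 - 29675) + 2709600) = 1/(-32512 + 2709600) = 1/2677088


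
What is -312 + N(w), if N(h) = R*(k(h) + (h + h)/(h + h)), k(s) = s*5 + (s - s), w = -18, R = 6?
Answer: -846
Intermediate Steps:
k(s) = 5*s (k(s) = 5*s + 0 = 5*s)
N(h) = 6 + 30*h (N(h) = 6*(5*h + (h + h)/(h + h)) = 6*(5*h + (2*h)/((2*h))) = 6*(5*h + (2*h)*(1/(2*h))) = 6*(5*h + 1) = 6*(1 + 5*h) = 6 + 30*h)
-312 + N(w) = -312 + (6 + 30*(-18)) = -312 + (6 - 540) = -312 - 534 = -846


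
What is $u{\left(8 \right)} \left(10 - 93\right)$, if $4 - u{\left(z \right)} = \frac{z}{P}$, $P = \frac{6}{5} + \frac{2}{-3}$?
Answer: $913$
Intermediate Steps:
$P = \frac{8}{15}$ ($P = 6 \cdot \frac{1}{5} + 2 \left(- \frac{1}{3}\right) = \frac{6}{5} - \frac{2}{3} = \frac{8}{15} \approx 0.53333$)
$u{\left(z \right)} = 4 - \frac{15 z}{8}$ ($u{\left(z \right)} = 4 - \frac{z}{\frac{8}{15}} = 4 - z \frac{15}{8} = 4 - \frac{15 z}{8}$)
$u{\left(8 \right)} \left(10 - 93\right) = \left(4 - 15\right) \left(10 - 93\right) = \left(4 - 15\right) \left(-83\right) = \left(-11\right) \left(-83\right) = 913$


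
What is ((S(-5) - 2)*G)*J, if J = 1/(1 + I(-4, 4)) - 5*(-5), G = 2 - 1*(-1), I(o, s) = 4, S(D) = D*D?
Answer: 8694/5 ≈ 1738.8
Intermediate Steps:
S(D) = D**2
G = 3 (G = 2 + 1 = 3)
J = 126/5 (J = 1/(1 + 4) - 5*(-5) = 1/5 + 25 = 126/5 ≈ 25.200)
((S(-5) - 2)*G)*J = (((-5)**2 - 2)*3)*(126/5) = ((25 - 2)*3)*(126/5) = (23*3)*(126/5) = 69*(126/5) = 8694/5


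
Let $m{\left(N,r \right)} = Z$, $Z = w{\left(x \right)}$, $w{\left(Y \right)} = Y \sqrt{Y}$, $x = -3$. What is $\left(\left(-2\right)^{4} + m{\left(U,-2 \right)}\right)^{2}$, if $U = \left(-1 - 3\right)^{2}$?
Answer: $229 - 96 i \sqrt{3} \approx 229.0 - 166.28 i$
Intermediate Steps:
$w{\left(Y \right)} = Y^{\frac{3}{2}}$
$U = 16$ ($U = \left(-4\right)^{2} = 16$)
$Z = - 3 i \sqrt{3}$ ($Z = \left(-3\right)^{\frac{3}{2}} = - 3 i \sqrt{3} \approx - 5.1962 i$)
$m{\left(N,r \right)} = - 3 i \sqrt{3}$
$\left(\left(-2\right)^{4} + m{\left(U,-2 \right)}\right)^{2} = \left(\left(-2\right)^{4} - 3 i \sqrt{3}\right)^{2} = \left(16 - 3 i \sqrt{3}\right)^{2}$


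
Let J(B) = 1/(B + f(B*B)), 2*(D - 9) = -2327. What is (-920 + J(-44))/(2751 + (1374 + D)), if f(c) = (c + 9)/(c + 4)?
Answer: -30697496/99113703 ≈ -0.30972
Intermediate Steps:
f(c) = (9 + c)/(4 + c)
D = -2309/2 (D = 9 + (1/2)*(-2327) = 9 - 2327/2 = -2309/2 ≈ -1154.5)
J(B) = 1/(B + (9 + B**2)/(4 + B**2)) (J(B) = 1/(B + (9 + B*B)/(4 + B*B)) = 1/(B + (9 + B**2)/(4 + B**2)))
(-920 + J(-44))/(2751 + (1374 + D)) = (-920 + (4 + (-44)**2)/(9 + (-44)**2 - 44*(4 + (-44)**2)))/(2751 + (1374 - 2309/2)) = (-920 + (4 + 1936)/(9 + 1936 - 44*(4 + 1936)))/(2751 + 439/2) = (-920 + 1940/(9 + 1936 - 44*1940))/(5941/2) = (-920 + 1940/(9 + 1936 - 85360))*(2/5941) = (-920 + 1940/(-83415))*(2/5941) = (-920 - 1/83415*1940)*(2/5941) = (-920 - 388/16683)*(2/5941) = -15348748/16683*2/5941 = -30697496/99113703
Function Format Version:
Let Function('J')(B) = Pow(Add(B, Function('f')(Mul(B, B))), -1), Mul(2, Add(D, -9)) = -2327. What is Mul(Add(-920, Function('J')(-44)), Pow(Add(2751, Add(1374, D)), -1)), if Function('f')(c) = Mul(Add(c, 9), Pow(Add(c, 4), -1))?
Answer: Rational(-30697496, 99113703) ≈ -0.30972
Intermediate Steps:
Function('f')(c) = Mul(Pow(Add(4, c), -1), Add(9, c)) (Function('f')(c) = Mul(Add(9, c), Pow(Add(4, c), -1)) = Mul(Pow(Add(4, c), -1), Add(9, c)))
D = Rational(-2309, 2) (D = Add(9, Mul(Rational(1, 2), -2327)) = Add(9, Rational(-2327, 2)) = Rational(-2309, 2) ≈ -1154.5)
Function('J')(B) = Pow(Add(B, Mul(Pow(Add(4, Pow(B, 2)), -1), Add(9, Pow(B, 2)))), -1) (Function('J')(B) = Pow(Add(B, Mul(Pow(Add(4, Mul(B, B)), -1), Add(9, Mul(B, B)))), -1) = Pow(Add(B, Mul(Pow(Add(4, Pow(B, 2)), -1), Add(9, Pow(B, 2)))), -1))
Mul(Add(-920, Function('J')(-44)), Pow(Add(2751, Add(1374, D)), -1)) = Mul(Add(-920, Mul(Pow(Add(9, Pow(-44, 2), Mul(-44, Add(4, Pow(-44, 2)))), -1), Add(4, Pow(-44, 2)))), Pow(Add(2751, Add(1374, Rational(-2309, 2))), -1)) = Mul(Add(-920, Mul(Pow(Add(9, 1936, Mul(-44, Add(4, 1936))), -1), Add(4, 1936))), Pow(Add(2751, Rational(439, 2)), -1)) = Mul(Add(-920, Mul(Pow(Add(9, 1936, Mul(-44, 1940)), -1), 1940)), Pow(Rational(5941, 2), -1)) = Mul(Add(-920, Mul(Pow(Add(9, 1936, -85360), -1), 1940)), Rational(2, 5941)) = Mul(Add(-920, Mul(Pow(-83415, -1), 1940)), Rational(2, 5941)) = Mul(Add(-920, Mul(Rational(-1, 83415), 1940)), Rational(2, 5941)) = Mul(Add(-920, Rational(-388, 16683)), Rational(2, 5941)) = Mul(Rational(-15348748, 16683), Rational(2, 5941)) = Rational(-30697496, 99113703)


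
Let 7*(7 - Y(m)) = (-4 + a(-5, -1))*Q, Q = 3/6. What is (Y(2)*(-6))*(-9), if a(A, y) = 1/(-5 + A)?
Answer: 27567/70 ≈ 393.81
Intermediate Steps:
Q = ½ (Q = 3*(⅙) = ½ ≈ 0.50000)
Y(m) = 1021/140 (Y(m) = 7 - (-4 + 1/(-5 - 5))/(7*2) = 7 - (-4 + 1/(-10))/(7*2) = 7 - (-4 - ⅒)/(7*2) = 7 - (-41)/(70*2) = 7 - ⅐*(-41/20) = 7 + 41/140 = 1021/140)
(Y(2)*(-6))*(-9) = ((1021/140)*(-6))*(-9) = -3063/70*(-9) = 27567/70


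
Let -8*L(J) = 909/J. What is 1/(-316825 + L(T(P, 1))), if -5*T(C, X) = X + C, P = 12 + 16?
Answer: -232/73498855 ≈ -3.1565e-6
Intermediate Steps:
P = 28
T(C, X) = -C/5 - X/5 (T(C, X) = -(X + C)/5 = -(C + X)/5 = -C/5 - X/5)
L(J) = -909/(8*J)
1/(-316825 + L(T(P, 1))) = 1/(-316825 - 909/(8*(-1/5*28 - 1/5*1))) = 1/(-316825 - 909/(8*(-28/5 - 1/5))) = 1/(-316825 - 909/(8*(-29/5))) = 1/(-316825 - 909/8*(-5/29)) = 1/(-316825 + 4545/232) = 1/(-73498855/232) = -232/73498855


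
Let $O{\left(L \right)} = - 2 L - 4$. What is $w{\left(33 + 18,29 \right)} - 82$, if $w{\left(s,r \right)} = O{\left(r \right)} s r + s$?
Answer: $-91729$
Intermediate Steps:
$O{\left(L \right)} = -4 - 2 L$
$w{\left(s,r \right)} = s + r s \left(-4 - 2 r\right)$ ($w{\left(s,r \right)} = \left(-4 - 2 r\right) s r + s = s \left(-4 - 2 r\right) r + s = r s \left(-4 - 2 r\right) + s = s + r s \left(-4 - 2 r\right)$)
$w{\left(33 + 18,29 \right)} - 82 = - \left(33 + 18\right) \left(-1 + 2 \cdot 29 \left(2 + 29\right)\right) - 82 = \left(-1\right) 51 \left(-1 + 2 \cdot 29 \cdot 31\right) - 82 = \left(-1\right) 51 \left(-1 + 1798\right) - 82 = \left(-1\right) 51 \cdot 1797 - 82 = -91647 - 82 = -91729$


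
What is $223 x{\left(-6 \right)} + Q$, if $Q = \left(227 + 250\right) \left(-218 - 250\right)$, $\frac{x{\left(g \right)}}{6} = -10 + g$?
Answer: $-244644$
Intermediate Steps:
$x{\left(g \right)} = -60 + 6 g$ ($x{\left(g \right)} = 6 \left(-10 + g\right) = -60 + 6 g$)
$Q = -223236$ ($Q = 477 \left(-468\right) = -223236$)
$223 x{\left(-6 \right)} + Q = 223 \left(-60 + 6 \left(-6\right)\right) - 223236 = 223 \left(-60 - 36\right) - 223236 = 223 \left(-96\right) - 223236 = -21408 - 223236 = -244644$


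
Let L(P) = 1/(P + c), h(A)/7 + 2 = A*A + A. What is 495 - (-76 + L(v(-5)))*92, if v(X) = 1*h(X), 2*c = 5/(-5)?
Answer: 1879053/251 ≈ 7486.3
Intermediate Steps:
c = -½ (c = (5/(-5))/2 = (5*(-⅕))/2 = (½)*(-1) = -½ ≈ -0.50000)
h(A) = -14 + 7*A + 7*A² (h(A) = -14 + 7*(A*A + A) = -14 + 7*(A² + A) = -14 + 7*(A + A²) = -14 + (7*A + 7*A²) = -14 + 7*A + 7*A²)
v(X) = -14 + 7*X + 7*X² (v(X) = 1*(-14 + 7*X + 7*X²) = -14 + 7*X + 7*X²)
L(P) = 1/(-½ + P) (L(P) = 1/(P - ½) = 1/(-½ + P))
495 - (-76 + L(v(-5)))*92 = 495 - (-76 + 2/(-1 + 2*(-14 + 7*(-5) + 7*(-5)²)))*92 = 495 - (-76 + 2/(-1 + 2*(-14 - 35 + 7*25)))*92 = 495 - (-76 + 2/(-1 + 2*(-14 - 35 + 175)))*92 = 495 - (-76 + 2/(-1 + 2*126))*92 = 495 - (-76 + 2/(-1 + 252))*92 = 495 - (-76 + 2/251)*92 = 495 - (-19074)*92/251 = 495 - 1*(-1754808/251) = 495 + 1754808/251 = 1879053/251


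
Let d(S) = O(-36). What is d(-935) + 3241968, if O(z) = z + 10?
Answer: 3241942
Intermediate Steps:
O(z) = 10 + z
d(S) = -26 (d(S) = 10 - 36 = -26)
d(-935) + 3241968 = -26 + 3241968 = 3241942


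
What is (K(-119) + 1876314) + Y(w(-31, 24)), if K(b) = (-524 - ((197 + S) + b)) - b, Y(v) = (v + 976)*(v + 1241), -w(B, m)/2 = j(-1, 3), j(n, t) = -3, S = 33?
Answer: 3100352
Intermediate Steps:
w(B, m) = 6 (w(B, m) = -2*(-3) = 6)
Y(v) = (976 + v)*(1241 + v)
K(b) = -754 - 2*b (K(b) = (-524 - ((197 + 33) + b)) - b = (-524 - (230 + b)) - b = (-524 + (-230 - b)) - b = (-754 - b) - b = -754 - 2*b)
(K(-119) + 1876314) + Y(w(-31, 24)) = ((-754 - 2*(-119)) + 1876314) + (1211216 + 6² + 2217*6) = ((-754 + 238) + 1876314) + (1211216 + 36 + 13302) = (-516 + 1876314) + 1224554 = 1875798 + 1224554 = 3100352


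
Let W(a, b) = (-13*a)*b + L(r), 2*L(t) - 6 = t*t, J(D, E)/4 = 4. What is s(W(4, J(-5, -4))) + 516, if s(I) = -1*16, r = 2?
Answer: 500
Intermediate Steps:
J(D, E) = 16 (J(D, E) = 4*4 = 16)
L(t) = 3 + t²/2 (L(t) = 3 + (t*t)/2 = 3 + t²/2)
W(a, b) = 5 - 13*a*b (W(a, b) = (-13*a)*b + (3 + (½)*2²) = -13*a*b + (3 + (½)*4) = -13*a*b + (3 + 2) = -13*a*b + 5 = 5 - 13*a*b)
s(I) = -16
s(W(4, J(-5, -4))) + 516 = -16 + 516 = 500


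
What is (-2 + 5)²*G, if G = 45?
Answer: 405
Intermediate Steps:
(-2 + 5)²*G = (-2 + 5)²*45 = 3²*45 = 9*45 = 405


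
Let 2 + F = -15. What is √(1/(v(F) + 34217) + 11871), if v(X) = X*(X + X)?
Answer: √14372125063570/34795 ≈ 108.95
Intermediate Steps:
F = -17 (F = -2 - 15 = -17)
v(X) = 2*X² (v(X) = X*(2*X) = 2*X²)
√(1/(v(F) + 34217) + 11871) = √(1/(2*(-17)² + 34217) + 11871) = √(1/(2*289 + 34217) + 11871) = √(1/(578 + 34217) + 11871) = √(1/34795 + 11871) = √(413051446/34795) = √14372125063570/34795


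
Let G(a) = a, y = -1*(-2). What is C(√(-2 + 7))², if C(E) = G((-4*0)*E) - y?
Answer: 4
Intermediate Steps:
y = 2
C(E) = -2 (C(E) = (-4*0)*E - 1*2 = 0*E - 2 = 0 - 2 = -2)
C(√(-2 + 7))² = (-2)² = 4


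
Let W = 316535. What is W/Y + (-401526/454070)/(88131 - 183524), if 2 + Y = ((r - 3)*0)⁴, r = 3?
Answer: -6855372511297399/43315099510 ≈ -1.5827e+5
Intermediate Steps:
Y = -2 (Y = -2 + ((3 - 3)*0)⁴ = -2 + (0*0)⁴ = -2 + 0⁴ = -2 + 0 = -2)
W/Y + (-401526/454070)/(88131 - 183524) = 316535/(-2) + (-401526/454070)/(88131 - 183524) = 316535*(-½) - 401526*1/454070/(-95393) = -316535/2 - 200763/227035*(-1/95393) = -316535/2 + 200763/21657549755 = -6855372511297399/43315099510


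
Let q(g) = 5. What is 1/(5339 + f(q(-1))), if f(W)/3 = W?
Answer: 1/5354 ≈ 0.00018678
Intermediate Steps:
f(W) = 3*W
1/(5339 + f(q(-1))) = 1/(5339 + 3*5) = 1/(5339 + 15) = 1/5354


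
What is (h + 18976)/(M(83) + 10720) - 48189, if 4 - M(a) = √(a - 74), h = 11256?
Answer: -516604037/10721 ≈ -48186.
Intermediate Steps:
M(a) = 4 - √(-74 + a) (M(a) = 4 - √(a - 74) = 4 - √(-74 + a))
(h + 18976)/(M(83) + 10720) - 48189 = (11256 + 18976)/((4 - √(-74 + 83)) + 10720) - 48189 = 30232/((4 - √9) + 10720) - 48189 = 30232/((4 - 1*3) + 10720) - 48189 = 30232/((4 - 3) + 10720) - 48189 = 30232/(1 + 10720) - 48189 = 30232/10721 - 48189 = -516604037/10721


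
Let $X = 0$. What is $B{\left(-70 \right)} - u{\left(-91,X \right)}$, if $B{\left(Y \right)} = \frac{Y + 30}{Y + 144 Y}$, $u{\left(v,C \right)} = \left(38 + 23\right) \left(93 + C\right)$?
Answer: $- \frac{5758091}{1015} \approx -5673.0$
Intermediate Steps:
$u{\left(v,C \right)} = 5673 + 61 C$ ($u{\left(v,C \right)} = 61 \left(93 + C\right) = 5673 + 61 C$)
$B{\left(Y \right)} = \frac{30 + Y}{145 Y}$
$B{\left(-70 \right)} - u{\left(-91,X \right)} = \frac{30 - 70}{145 \left(-70\right)} - \left(5673 + 61 \cdot 0\right) = \frac{1}{145} \left(- \frac{1}{70}\right) \left(-40\right) - \left(5673 + 0\right) = \frac{4}{1015} - 5673 = - \frac{5758091}{1015}$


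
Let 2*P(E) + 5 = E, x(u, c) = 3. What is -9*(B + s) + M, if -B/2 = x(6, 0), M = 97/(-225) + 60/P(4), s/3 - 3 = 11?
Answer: -99997/225 ≈ -444.43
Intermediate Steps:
s = 42 (s = 9 + 3*11 = 9 + 33 = 42)
P(E) = -5/2 + E/2
M = -27097/225 (M = 97/(-225) + 60/(-5/2 + (½)*4) = 97*(-1/225) + 60/(-5/2 + 2) = -97/225 + 60/(-½) = -97/225 + 60*(-2) = -97/225 - 120 = -27097/225 ≈ -120.43)
B = -6 (B = -2*3 = -6)
-9*(B + s) + M = -9*(-6 + 42) - 27097/225 = -9*36 - 27097/225 = -324 - 27097/225 = -99997/225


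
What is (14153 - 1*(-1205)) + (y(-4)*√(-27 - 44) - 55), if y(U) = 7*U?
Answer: 15303 - 28*I*√71 ≈ 15303.0 - 235.93*I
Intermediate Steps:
(14153 - 1*(-1205)) + (y(-4)*√(-27 - 44) - 55) = (14153 - 1*(-1205)) + ((7*(-4))*√(-27 - 44) - 55) = (14153 + 1205) + (-28*I*√71 - 55) = 15358 + (-28*I*√71 - 55) = 15358 + (-55 - 28*I*√71) = 15303 - 28*I*√71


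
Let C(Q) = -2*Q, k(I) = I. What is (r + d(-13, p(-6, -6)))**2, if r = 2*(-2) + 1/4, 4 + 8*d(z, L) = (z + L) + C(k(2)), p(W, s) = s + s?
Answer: 3969/64 ≈ 62.016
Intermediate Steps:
p(W, s) = 2*s
d(z, L) = -1 + L/8 + z/8 (d(z, L) = -1/2 + ((z + L) - 2*2)/8 = -1/2 + ((L + z) - 4)/8 = -1/2 + (-4 + L + z)/8 = -1/2 + (-1/2 + L/8 + z/8) = -1 + L/8 + z/8)
r = -15/4 (r = -4 + 1/4 = -15/4 ≈ -3.7500)
(r + d(-13, p(-6, -6)))**2 = (-15/4 + (-1 + (2*(-6))/8 + (1/8)*(-13)))**2 = (-15/4 + (-1 + (1/8)*(-12) - 13/8))**2 = (-15/4 + (-1 - 3/2 - 13/8))**2 = (-15/4 - 33/8)**2 = (-63/8)**2 = 3969/64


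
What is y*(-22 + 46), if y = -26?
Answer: -624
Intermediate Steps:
y*(-22 + 46) = -26*(-22 + 46) = -26*24 = -624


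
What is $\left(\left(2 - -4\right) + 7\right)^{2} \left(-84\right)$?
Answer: $-14196$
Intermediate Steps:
$\left(\left(2 - -4\right) + 7\right)^{2} \left(-84\right) = \left(\left(2 + 4\right) + 7\right)^{2} \left(-84\right) = \left(6 + 7\right)^{2} \left(-84\right) = 13^{2} \left(-84\right) = 169 \left(-84\right) = -14196$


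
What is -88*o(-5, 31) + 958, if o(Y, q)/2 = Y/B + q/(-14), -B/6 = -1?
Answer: 31382/21 ≈ 1494.4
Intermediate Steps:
B = 6 (B = -6*(-1) = 6)
o(Y, q) = -q/7 + Y/3 (o(Y, q) = 2*(Y/6 + q/(-14)) = 2*(Y*(⅙) + q*(-1/14)) = 2*(Y/6 - q/14) = 2*(-q/14 + Y/6) = -q/7 + Y/3)
-88*o(-5, 31) + 958 = -88*(-⅐*31 + (⅓)*(-5)) + 958 = -88*(-31/7 - 5/3) + 958 = -88*(-128/21) + 958 = 11264/21 + 958 = 31382/21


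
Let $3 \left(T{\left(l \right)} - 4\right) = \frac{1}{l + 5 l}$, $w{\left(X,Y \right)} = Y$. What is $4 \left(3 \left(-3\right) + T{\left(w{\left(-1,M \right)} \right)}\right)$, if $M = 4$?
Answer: $- \frac{359}{18} \approx -19.944$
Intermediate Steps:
$T{\left(l \right)} = 4 + \frac{1}{18 l}$ ($T{\left(l \right)} = 4 + \frac{1}{3 \left(l + 5 l\right)} = 4 + \frac{1}{3 \cdot 6 l} = 4 + \frac{\frac{1}{6} \frac{1}{l}}{3} = 4 + \frac{1}{18 l}$)
$4 \left(3 \left(-3\right) + T{\left(w{\left(-1,M \right)} \right)}\right) = 4 \left(3 \left(-3\right) + \left(4 + \frac{1}{18 \cdot 4}\right)\right) = 4 \left(-9 + \left(4 + \frac{1}{18} \cdot \frac{1}{4}\right)\right) = 4 \left(-9 + \left(4 + \frac{1}{72}\right)\right) = 4 \left(-9 + \frac{289}{72}\right) = 4 \left(- \frac{359}{72}\right) = - \frac{359}{18}$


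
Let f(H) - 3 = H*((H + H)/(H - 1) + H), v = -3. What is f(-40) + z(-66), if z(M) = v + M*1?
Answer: 59694/41 ≈ 1456.0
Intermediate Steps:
z(M) = -3 + M (z(M) = -3 + M*1 = -3 + M)
f(H) = 3 + H*(H + 2*H/(-1 + H)) (f(H) = 3 + H*((H + H)/(H - 1) + H) = 3 + H*((2*H)/(-1 + H) + H) = 3 + H*(2*H/(-1 + H) + H) = 3 + H*(H + 2*H/(-1 + H)))
f(-40) + z(-66) = (-3 + (-40)² + (-40)³ + 3*(-40))/(-1 - 40) + (-3 - 66) = (-3 + 1600 - 64000 - 120)/(-41) - 69 = -1/41*(-62523) - 69 = 62523/41 - 69 = 59694/41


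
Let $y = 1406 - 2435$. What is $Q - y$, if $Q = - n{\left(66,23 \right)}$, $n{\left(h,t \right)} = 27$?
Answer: $1002$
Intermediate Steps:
$y = -1029$ ($y = 1406 - 2435 = -1029$)
$Q = -27$ ($Q = \left(-1\right) 27 = -27$)
$Q - y = -27 - -1029 = -27 + 1029 = 1002$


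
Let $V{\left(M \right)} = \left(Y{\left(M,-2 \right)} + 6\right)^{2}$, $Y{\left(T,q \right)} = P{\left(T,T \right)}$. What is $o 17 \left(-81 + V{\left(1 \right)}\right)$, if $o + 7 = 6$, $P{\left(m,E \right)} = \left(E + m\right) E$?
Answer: $289$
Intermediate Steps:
$P{\left(m,E \right)} = E \left(E + m\right)$
$o = -1$ ($o = -7 + 6 = -1$)
$Y{\left(T,q \right)} = 2 T^{2}$ ($Y{\left(T,q \right)} = T \left(T + T\right) = T 2 T = 2 T^{2}$)
$V{\left(M \right)} = \left(6 + 2 M^{2}\right)^{2}$ ($V{\left(M \right)} = \left(2 M^{2} + 6\right)^{2} = \left(6 + 2 M^{2}\right)^{2}$)
$o 17 \left(-81 + V{\left(1 \right)}\right) = \left(-1\right) 17 \left(-81 + 4 \left(3 + 1^{2}\right)^{2}\right) = - 17 \left(-81 + 4 \left(3 + 1\right)^{2}\right) = - 17 \left(-81 + 4 \cdot 4^{2}\right) = - 17 \left(-81 + 4 \cdot 16\right) = - 17 \left(-81 + 64\right) = \left(-17\right) \left(-17\right) = 289$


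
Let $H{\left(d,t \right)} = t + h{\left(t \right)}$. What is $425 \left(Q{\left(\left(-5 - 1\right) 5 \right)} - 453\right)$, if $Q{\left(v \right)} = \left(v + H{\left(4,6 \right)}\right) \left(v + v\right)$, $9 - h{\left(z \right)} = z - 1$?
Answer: $317475$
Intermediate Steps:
$h{\left(z \right)} = 10 - z$ ($h{\left(z \right)} = 9 - \left(z - 1\right) = 9 - \left(-1 + z\right) = 10 - z$)
$H{\left(d,t \right)} = 10$ ($H{\left(d,t \right)} = t - \left(-10 + t\right) = 10$)
$Q{\left(v \right)} = 2 v \left(10 + v\right)$ ($Q{\left(v \right)} = \left(v + 10\right) \left(v + v\right) = \left(10 + v\right) 2 v = 2 v \left(10 + v\right)$)
$425 \left(Q{\left(\left(-5 - 1\right) 5 \right)} - 453\right) = 425 \left(2 \left(-5 - 1\right) 5 \left(10 + \left(-5 - 1\right) 5\right) - 453\right) = 425 \left(2 \left(\left(-6\right) 5\right) \left(10 - 30\right) - 453\right) = 425 \left(2 \left(-30\right) \left(10 - 30\right) - 453\right) = 425 \left(2 \left(-30\right) \left(-20\right) - 453\right) = 425 \left(1200 - 453\right) = 425 \cdot 747 = 317475$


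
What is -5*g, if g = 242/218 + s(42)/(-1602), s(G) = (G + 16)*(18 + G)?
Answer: 154565/29103 ≈ 5.3110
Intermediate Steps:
s(G) = (16 + G)*(18 + G)
g = -30913/29103 (g = 242/218 + (288 + 42² + 34*42)/(-1602) = 242*(1/218) + (288 + 1764 + 1428)*(-1/1602) = 121/109 + 3480*(-1/1602) = 121/109 - 580/267 = -30913/29103 ≈ -1.0622)
-5*g = -5*(-30913/29103) = 154565/29103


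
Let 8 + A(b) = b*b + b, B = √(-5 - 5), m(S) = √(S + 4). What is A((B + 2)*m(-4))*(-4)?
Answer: 32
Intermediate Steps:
m(S) = √(4 + S)
B = I*√10 (B = √(-10) = I*√10 ≈ 3.1623*I)
A(b) = -8 + b + b² (A(b) = -8 + (b*b + b) = -8 + (b² + b) = -8 + (b + b²) = -8 + b + b²)
A((B + 2)*m(-4))*(-4) = (-8 + (I*√10 + 2)*√(4 - 4) + ((I*√10 + 2)*√(4 - 4))²)*(-4) = (-8 + (2 + I*√10)*√0 + ((2 + I*√10)*√0)²)*(-4) = (-8 + (2 + I*√10)*0 + ((2 + I*√10)*0)²)*(-4) = (-8 + 0 + 0²)*(-4) = (-8 + 0 + 0)*(-4) = -8*(-4) = 32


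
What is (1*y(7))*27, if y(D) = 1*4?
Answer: 108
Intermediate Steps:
y(D) = 4
(1*y(7))*27 = (1*4)*27 = 4*27 = 108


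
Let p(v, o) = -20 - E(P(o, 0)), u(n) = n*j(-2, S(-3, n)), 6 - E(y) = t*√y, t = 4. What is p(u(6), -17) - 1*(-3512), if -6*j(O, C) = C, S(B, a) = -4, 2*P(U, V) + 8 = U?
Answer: 3486 + 10*I*√2 ≈ 3486.0 + 14.142*I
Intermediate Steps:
P(U, V) = -4 + U/2
j(O, C) = -C/6
E(y) = 6 - 4*√y
u(n) = 2*n/3 (u(n) = n*(-⅙*(-4)) = n*(⅔) = 2*n/3)
p(v, o) = -26 + 4*√(-4 + o/2) (p(v, o) = -20 - (6 - 4*√(-4 + o/2)) = -20 + (-6 + 4*√(-4 + o/2)) = -26 + 4*√(-4 + o/2))
p(u(6), -17) - 1*(-3512) = (-26 + 2*√(-16 + 2*(-17))) - 1*(-3512) = (-26 + 2*√(-16 - 34)) + 3512 = (-26 + 2*√(-50)) + 3512 = (-26 + 2*(5*I*√2)) + 3512 = (-26 + 10*I*√2) + 3512 = 3486 + 10*I*√2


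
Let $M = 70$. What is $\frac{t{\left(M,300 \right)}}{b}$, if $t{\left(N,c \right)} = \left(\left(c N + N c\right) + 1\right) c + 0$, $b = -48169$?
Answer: $- \frac{12600300}{48169} \approx -261.59$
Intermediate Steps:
$t{\left(N,c \right)} = c \left(1 + 2 N c\right)$ ($t{\left(N,c \right)} = \left(\left(N c + N c\right) + 1\right) c + 0 = \left(2 N c + 1\right) c + 0 = \left(1 + 2 N c\right) c + 0 = c \left(1 + 2 N c\right) + 0 = c \left(1 + 2 N c\right)$)
$\frac{t{\left(M,300 \right)}}{b} = \frac{300 \left(1 + 2 \cdot 70 \cdot 300\right)}{-48169} = 300 \left(1 + 42000\right) \left(- \frac{1}{48169}\right) = 300 \cdot 42001 \left(- \frac{1}{48169}\right) = 12600300 \left(- \frac{1}{48169}\right) = - \frac{12600300}{48169}$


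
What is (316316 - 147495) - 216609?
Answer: -47788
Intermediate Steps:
(316316 - 147495) - 216609 = 168821 - 216609 = -47788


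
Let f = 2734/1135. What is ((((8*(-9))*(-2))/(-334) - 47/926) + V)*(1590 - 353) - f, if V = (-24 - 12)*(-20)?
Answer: 156218898346177/175518670 ≈ 8.9004e+5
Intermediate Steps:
V = 720 (V = -36*(-20) = 720)
f = 2734/1135 (f = 2734*(1/1135) = 2734/1135 ≈ 2.4088)
((((8*(-9))*(-2))/(-334) - 47/926) + V)*(1590 - 353) - f = ((((8*(-9))*(-2))/(-334) - 47/926) + 720)*(1590 - 353) - 1*2734/1135 = ((-72*(-2)*(-1/334) - 47*1/926) + 720)*1237 - 2734/1135 = ((144*(-1/334) - 47/926) + 720)*1237 - 2734/1135 = ((-72/167 - 47/926) + 720)*1237 - 2734/1135 = (-74521/154642 + 720)*1237 - 2734/1135 = (111267719/154642)*1237 - 2734/1135 = 137638168403/154642 - 2734/1135 = 156218898346177/175518670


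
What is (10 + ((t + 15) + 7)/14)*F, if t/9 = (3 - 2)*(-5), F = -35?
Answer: -585/2 ≈ -292.50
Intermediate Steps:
t = -45 (t = 9*((3 - 2)*(-5)) = 9*(1*(-5)) = 9*(-5) = -45)
(10 + ((t + 15) + 7)/14)*F = (10 + ((-45 + 15) + 7)/14)*(-35) = (10 + (-30 + 7)*(1/14))*(-35) = (10 - 23*1/14)*(-35) = (10 - 23/14)*(-35) = (117/14)*(-35) = -585/2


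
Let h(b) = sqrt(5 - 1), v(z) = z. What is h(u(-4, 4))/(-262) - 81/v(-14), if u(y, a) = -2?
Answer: 10597/1834 ≈ 5.7781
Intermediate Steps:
h(b) = 2 (h(b) = sqrt(4) = 2)
h(u(-4, 4))/(-262) - 81/v(-14) = 2/(-262) - 81/(-14) = 2*(-1/262) - 81*(-1/14) = -1/131 + 81/14 = 10597/1834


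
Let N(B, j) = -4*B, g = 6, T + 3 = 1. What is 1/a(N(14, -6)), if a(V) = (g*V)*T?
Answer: 1/672 ≈ 0.0014881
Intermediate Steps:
T = -2 (T = -3 + 1 = -2)
a(V) = -12*V (a(V) = (6*V)*(-2) = -12*V)
1/a(N(14, -6)) = 1/(-(-48)*14) = 1/(-12*(-56)) = 1/672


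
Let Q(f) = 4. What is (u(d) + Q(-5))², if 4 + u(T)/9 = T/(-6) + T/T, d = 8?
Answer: 1225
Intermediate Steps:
u(T) = -27 - 3*T/2 (u(T) = -36 + 9*(T/(-6) + T/T) = -36 + 9*(T*(-⅙) + 1) = -36 + 9*(-T/6 + 1) = -36 + 9*(1 - T/6) = -36 + (9 - 3*T/2) = -27 - 3*T/2)
(u(d) + Q(-5))² = ((-27 - 3/2*8) + 4)² = ((-27 - 12) + 4)² = (-39 + 4)² = (-35)² = 1225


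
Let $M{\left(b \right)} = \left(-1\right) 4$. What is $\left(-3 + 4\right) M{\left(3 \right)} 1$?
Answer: $-4$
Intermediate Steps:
$M{\left(b \right)} = -4$
$\left(-3 + 4\right) M{\left(3 \right)} 1 = \left(-3 + 4\right) \left(-4\right) 1 = 1 \left(-4\right) 1 = \left(-4\right) 1 = -4$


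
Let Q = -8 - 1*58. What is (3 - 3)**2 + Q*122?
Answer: -8052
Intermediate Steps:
Q = -66 (Q = -8 - 58 = -66)
(3 - 3)**2 + Q*122 = (3 - 3)**2 - 66*122 = 0**2 - 8052 = 0 - 8052 = -8052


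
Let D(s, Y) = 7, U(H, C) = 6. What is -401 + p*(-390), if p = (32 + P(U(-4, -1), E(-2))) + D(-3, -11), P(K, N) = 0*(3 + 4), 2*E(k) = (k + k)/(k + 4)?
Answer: -15611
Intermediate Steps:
E(k) = k/(4 + k) (E(k) = ((k + k)/(k + 4))/2 = ((2*k)/(4 + k))/2 = (2*k/(4 + k))/2 = k/(4 + k))
P(K, N) = 0 (P(K, N) = 0*7 = 0)
p = 39 (p = (32 + 0) + 7 = 32 + 7 = 39)
-401 + p*(-390) = -401 + 39*(-390) = -401 - 15210 = -15611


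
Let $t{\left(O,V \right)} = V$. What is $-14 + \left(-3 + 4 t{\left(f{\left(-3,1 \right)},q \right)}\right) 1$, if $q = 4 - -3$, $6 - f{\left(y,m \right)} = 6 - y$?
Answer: $11$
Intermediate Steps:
$f{\left(y,m \right)} = y$ ($f{\left(y,m \right)} = 6 - \left(6 - y\right) = 6 + \left(-6 + y\right) = y$)
$q = 7$ ($q = 4 + 3 = 7$)
$-14 + \left(-3 + 4 t{\left(f{\left(-3,1 \right)},q \right)}\right) 1 = -14 + \left(-3 + 4 \cdot 7\right) 1 = -14 + \left(-3 + 28\right) 1 = -14 + 25 \cdot 1 = -14 + 25 = 11$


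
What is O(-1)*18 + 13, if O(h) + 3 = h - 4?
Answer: -131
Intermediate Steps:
O(h) = -7 + h (O(h) = -3 + (h - 4) = -3 + (-4 + h) = -7 + h)
O(-1)*18 + 13 = (-7 - 1)*18 + 13 = -8*18 + 13 = -144 + 13 = -131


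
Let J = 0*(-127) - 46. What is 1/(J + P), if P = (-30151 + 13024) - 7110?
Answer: -1/24283 ≈ -4.1181e-5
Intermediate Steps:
J = -46 (J = 0 - 46 = -46)
P = -24237 (P = -17127 - 7110 = -24237)
1/(J + P) = 1/(-46 - 24237) = 1/(-24283) = -1/24283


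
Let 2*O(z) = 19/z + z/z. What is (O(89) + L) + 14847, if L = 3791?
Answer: 1658836/89 ≈ 18639.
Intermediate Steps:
O(z) = ½ + 19/(2*z) (O(z) = (19/z + z/z)/2 = (19/z + 1)/2 = (1 + 19/z)/2 = ½ + 19/(2*z))
(O(89) + L) + 14847 = ((½)*(19 + 89)/89 + 3791) + 14847 = ((½)*(1/89)*108 + 3791) + 14847 = (54/89 + 3791) + 14847 = 337453/89 + 14847 = 1658836/89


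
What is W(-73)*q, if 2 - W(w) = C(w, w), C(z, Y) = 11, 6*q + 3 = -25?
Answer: 42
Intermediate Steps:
q = -14/3 (q = -1/2 + (1/6)*(-25) = -1/2 - 25/6 = -14/3 ≈ -4.6667)
W(w) = -9 (W(w) = 2 - 1*11 = 2 - 11 = -9)
W(-73)*q = -9*(-14/3) = 42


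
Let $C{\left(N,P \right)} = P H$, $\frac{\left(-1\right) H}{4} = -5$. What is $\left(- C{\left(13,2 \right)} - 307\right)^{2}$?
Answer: $120409$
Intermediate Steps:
$H = 20$ ($H = \left(-4\right) \left(-5\right) = 20$)
$C{\left(N,P \right)} = 20 P$ ($C{\left(N,P \right)} = P 20 = 20 P$)
$\left(- C{\left(13,2 \right)} - 307\right)^{2} = \left(- 20 \cdot 2 - 307\right)^{2} = \left(\left(-1\right) 40 - 307\right)^{2} = \left(-40 - 307\right)^{2} = \left(-347\right)^{2} = 120409$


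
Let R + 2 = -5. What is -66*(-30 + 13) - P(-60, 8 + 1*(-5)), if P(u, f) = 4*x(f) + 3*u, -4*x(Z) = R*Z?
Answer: 1281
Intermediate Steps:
R = -7 (R = -2 - 5 = -7)
x(Z) = 7*Z/4 (x(Z) = -(-7)*Z/4 = 7*Z/4)
P(u, f) = 3*u + 7*f (P(u, f) = 4*(7*f/4) + 3*u = 7*f + 3*u = 3*u + 7*f)
-66*(-30 + 13) - P(-60, 8 + 1*(-5)) = -66*(-30 + 13) - (3*(-60) + 7*(8 + 1*(-5))) = -66*(-17) - (-180 + 7*(8 - 5)) = 1122 - (-180 + 7*3) = 1122 - (-180 + 21) = 1122 - 1*(-159) = 1122 + 159 = 1281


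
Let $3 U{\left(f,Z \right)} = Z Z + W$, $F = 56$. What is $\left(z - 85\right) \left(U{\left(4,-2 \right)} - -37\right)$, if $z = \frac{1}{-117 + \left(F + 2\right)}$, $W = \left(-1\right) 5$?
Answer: $- \frac{183920}{59} \approx -3117.3$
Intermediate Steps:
$W = -5$
$U{\left(f,Z \right)} = - \frac{5}{3} + \frac{Z^{2}}{3}$ ($U{\left(f,Z \right)} = \frac{Z Z - 5}{3} = \frac{Z^{2} - 5}{3} = \frac{-5 + Z^{2}}{3} = - \frac{5}{3} + \frac{Z^{2}}{3}$)
$z = - \frac{1}{59}$ ($z = \frac{1}{-117 + \left(56 + 2\right)} = \frac{1}{-117 + 58} = \frac{1}{-59} = - \frac{1}{59} \approx -0.016949$)
$\left(z - 85\right) \left(U{\left(4,-2 \right)} - -37\right) = \left(- \frac{1}{59} - 85\right) \left(\left(- \frac{5}{3} + \frac{\left(-2\right)^{2}}{3}\right) - -37\right) = - \frac{5016 \left(\left(- \frac{5}{3} + \frac{1}{3} \cdot 4\right) + 37\right)}{59} = - \frac{5016 \left(\left(- \frac{5}{3} + \frac{4}{3}\right) + 37\right)}{59} = - \frac{5016 \left(- \frac{1}{3} + 37\right)}{59} = \left(- \frac{5016}{59}\right) \frac{110}{3} = - \frac{183920}{59}$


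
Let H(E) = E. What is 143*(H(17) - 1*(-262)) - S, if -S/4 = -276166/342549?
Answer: 13665572789/342549 ≈ 39894.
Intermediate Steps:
S = 1104664/342549 (S = -(-1104664)/342549 = -4*(-276166/342549) = 1104664/342549 ≈ 3.2248)
143*(H(17) - 1*(-262)) - S = 143*(17 - 1*(-262)) - 1*1104664/342549 = 143*(17 + 262) - 1104664/342549 = 143*279 - 1104664/342549 = 39897 - 1104664/342549 = 13665572789/342549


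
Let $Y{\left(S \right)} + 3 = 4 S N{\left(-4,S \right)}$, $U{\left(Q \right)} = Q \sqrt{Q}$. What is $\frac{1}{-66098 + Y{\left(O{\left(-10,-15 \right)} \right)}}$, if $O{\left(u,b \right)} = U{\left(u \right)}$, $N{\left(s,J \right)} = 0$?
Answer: $- \frac{1}{66101} \approx -1.5128 \cdot 10^{-5}$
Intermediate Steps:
$U{\left(Q \right)} = Q^{\frac{3}{2}}$
$O{\left(u,b \right)} = u^{\frac{3}{2}}$
$Y{\left(S \right)} = -3$ ($Y{\left(S \right)} = -3 + 4 S 0 = -3 + 0 = -3$)
$\frac{1}{-66098 + Y{\left(O{\left(-10,-15 \right)} \right)}} = \frac{1}{-66098 - 3} = \frac{1}{-66101} = - \frac{1}{66101}$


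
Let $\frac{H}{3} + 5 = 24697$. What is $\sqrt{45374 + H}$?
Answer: $5 \sqrt{4778} \approx 345.62$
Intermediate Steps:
$H = 74076$ ($H = -15 + 3 \cdot 24697 = -15 + 74091 = 74076$)
$\sqrt{45374 + H} = \sqrt{45374 + 74076} = \sqrt{119450} = 5 \sqrt{4778}$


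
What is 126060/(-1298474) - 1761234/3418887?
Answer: -26646092668/43522900769 ≈ -0.61223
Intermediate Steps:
126060/(-1298474) - 1761234/3418887 = 126060*(-1/1298474) - 1761234*1/3418887 = -63030/649237 - 34534/67037 = -26646092668/43522900769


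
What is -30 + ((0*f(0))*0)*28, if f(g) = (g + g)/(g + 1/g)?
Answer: -30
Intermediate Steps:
f(g) = 2*g/(g + 1/g) (f(g) = (2*g)/(g + 1/g) = 2*g/(g + 1/g))
-30 + ((0*f(0))*0)*28 = -30 + ((0*(2*0²/(1 + 0²)))*0)*28 = -30 + ((0*(2*0/(1 + 0)))*0)*28 = -30 + ((0*(2*0/1))*0)*28 = -30 + ((0*(2*0*1))*0)*28 = -30 + ((0*0)*0)*28 = -30 + (0*0)*28 = -30 + 0*28 = -30 + 0 = -30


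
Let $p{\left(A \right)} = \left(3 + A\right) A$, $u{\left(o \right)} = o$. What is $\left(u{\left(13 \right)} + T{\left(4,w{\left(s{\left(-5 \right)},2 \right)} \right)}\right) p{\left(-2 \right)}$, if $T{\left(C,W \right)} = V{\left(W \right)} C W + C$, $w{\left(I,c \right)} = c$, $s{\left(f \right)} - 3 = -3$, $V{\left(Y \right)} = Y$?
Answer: $-66$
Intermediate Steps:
$s{\left(f \right)} = 0$ ($s{\left(f \right)} = 3 - 3 = 0$)
$p{\left(A \right)} = A \left(3 + A\right)$
$T{\left(C,W \right)} = C + C W^{2}$ ($T{\left(C,W \right)} = W C W + C = C W W + C = C W^{2} + C = C + C W^{2}$)
$\left(u{\left(13 \right)} + T{\left(4,w{\left(s{\left(-5 \right)},2 \right)} \right)}\right) p{\left(-2 \right)} = \left(13 + 4 \left(1 + 2^{2}\right)\right) \left(- 2 \left(3 - 2\right)\right) = \left(13 + 4 \left(1 + 4\right)\right) \left(\left(-2\right) 1\right) = \left(13 + 4 \cdot 5\right) \left(-2\right) = \left(13 + 20\right) \left(-2\right) = 33 \left(-2\right) = -66$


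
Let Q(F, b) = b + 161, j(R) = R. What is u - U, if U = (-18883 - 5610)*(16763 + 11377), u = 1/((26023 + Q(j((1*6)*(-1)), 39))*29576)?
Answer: 534549451330812961/775571448 ≈ 6.8923e+8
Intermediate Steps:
Q(F, b) = 161 + b
u = 1/775571448 (u = 1/((26023 + (161 + 39))*29576) = (1/29576)/(26023 + 200) = (1/29576)/26223 = (1/26223)*(1/29576) = 1/775571448 ≈ 1.2894e-9)
U = -689233020 (U = -24493*28140 = -689233020)
u - U = 1/775571448 - 1*(-689233020) = 1/775571448 + 689233020 = 534549451330812961/775571448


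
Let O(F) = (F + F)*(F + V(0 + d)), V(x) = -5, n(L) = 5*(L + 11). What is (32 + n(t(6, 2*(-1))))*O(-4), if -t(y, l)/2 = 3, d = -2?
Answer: 4104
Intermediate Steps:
t(y, l) = -6 (t(y, l) = -2*3 = -6)
n(L) = 55 + 5*L (n(L) = 5*(11 + L) = 55 + 5*L)
O(F) = 2*F*(-5 + F) (O(F) = (F + F)*(F - 5) = (2*F)*(-5 + F) = 2*F*(-5 + F))
(32 + n(t(6, 2*(-1))))*O(-4) = (32 + (55 + 5*(-6)))*(2*(-4)*(-5 - 4)) = (32 + (55 - 30))*(2*(-4)*(-9)) = (32 + 25)*72 = 57*72 = 4104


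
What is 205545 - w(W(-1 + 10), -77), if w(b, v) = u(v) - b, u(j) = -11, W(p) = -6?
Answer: 205550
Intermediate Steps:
w(b, v) = -11 - b
205545 - w(W(-1 + 10), -77) = 205545 - (-11 - 1*(-6)) = 205545 - (-11 + 6) = 205545 - 1*(-5) = 205545 + 5 = 205550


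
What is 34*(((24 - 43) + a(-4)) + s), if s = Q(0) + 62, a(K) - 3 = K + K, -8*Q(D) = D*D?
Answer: 1292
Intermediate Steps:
Q(D) = -D²/8 (Q(D) = -D*D/8 = -D²/8)
a(K) = 3 + 2*K (a(K) = 3 + (K + K) = 3 + 2*K)
s = 62 (s = -⅛*0² + 62 = -⅛*0 + 62 = 0 + 62 = 62)
34*(((24 - 43) + a(-4)) + s) = 34*(((24 - 43) + (3 + 2*(-4))) + 62) = 34*((-19 + (3 - 8)) + 62) = 34*((-19 - 5) + 62) = 34*(-24 + 62) = 34*38 = 1292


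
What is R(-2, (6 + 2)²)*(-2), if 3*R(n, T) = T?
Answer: -128/3 ≈ -42.667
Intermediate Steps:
R(n, T) = T/3
R(-2, (6 + 2)²)*(-2) = ((6 + 2)²/3)*(-2) = ((⅓)*8²)*(-2) = ((⅓)*64)*(-2) = (64/3)*(-2) = -128/3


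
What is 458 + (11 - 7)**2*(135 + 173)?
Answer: 5386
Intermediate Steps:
458 + (11 - 7)**2*(135 + 173) = 458 + 4**2*308 = 458 + 16*308 = 458 + 4928 = 5386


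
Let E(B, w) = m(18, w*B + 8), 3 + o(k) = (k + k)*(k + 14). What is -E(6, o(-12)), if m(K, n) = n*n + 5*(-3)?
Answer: -88789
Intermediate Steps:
o(k) = -3 + 2*k*(14 + k) (o(k) = -3 + (k + k)*(k + 14) = -3 + (2*k)*(14 + k) = -3 + 2*k*(14 + k))
m(K, n) = -15 + n² (m(K, n) = n² - 15 = -15 + n²)
E(B, w) = -15 + (8 + B*w)² (E(B, w) = -15 + (w*B + 8)² = -15 + (B*w + 8)² = -15 + (8 + B*w)²)
-E(6, o(-12)) = -(-15 + (8 + 6*(-3 + 2*(-12)² + 28*(-12)))²) = -(-15 + (8 + 6*(-3 + 2*144 - 336))²) = -(-15 + (8 + 6*(-3 + 288 - 336))²) = -(-15 + (8 + 6*(-51))²) = -(-15 + (8 - 306)²) = -(-15 + (-298)²) = -(-15 + 88804) = -1*88789 = -88789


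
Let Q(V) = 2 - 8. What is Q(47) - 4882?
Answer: -4888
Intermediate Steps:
Q(V) = -6
Q(47) - 4882 = -6 - 4882 = -4888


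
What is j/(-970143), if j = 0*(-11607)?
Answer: 0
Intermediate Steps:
j = 0
j/(-970143) = 0/(-970143) = 0*(-1/970143) = 0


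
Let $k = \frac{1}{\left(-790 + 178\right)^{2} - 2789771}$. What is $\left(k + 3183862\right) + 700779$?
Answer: $\frac{9382289828506}{2415227} \approx 3.8846 \cdot 10^{6}$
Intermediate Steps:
$k = - \frac{1}{2415227}$ ($k = \frac{1}{\left(-612\right)^{2} - 2789771} = \frac{1}{374544 - 2789771} = \frac{1}{-2415227} = - \frac{1}{2415227} \approx -4.1404 \cdot 10^{-7}$)
$\left(k + 3183862\right) + 700779 = \left(- \frac{1}{2415227} + 3183862\right) + 700779 = \frac{7689749466673}{2415227} + 700779 = \frac{9382289828506}{2415227}$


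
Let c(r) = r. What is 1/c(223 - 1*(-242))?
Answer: 1/465 ≈ 0.0021505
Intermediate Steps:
1/c(223 - 1*(-242)) = 1/(223 - 1*(-242)) = 1/(223 + 242) = 1/465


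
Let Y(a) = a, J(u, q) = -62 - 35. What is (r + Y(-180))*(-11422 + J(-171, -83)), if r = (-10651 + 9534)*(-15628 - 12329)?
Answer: -359712901491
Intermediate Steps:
J(u, q) = -97
r = 31227969 (r = -1117*(-27957) = 31227969)
(r + Y(-180))*(-11422 + J(-171, -83)) = (31227969 - 180)*(-11422 - 97) = 31227789*(-11519) = -359712901491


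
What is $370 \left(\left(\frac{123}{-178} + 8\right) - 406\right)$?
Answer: $- \frac{13128895}{89} \approx -1.4752 \cdot 10^{5}$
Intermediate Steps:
$370 \left(\left(\frac{123}{-178} + 8\right) - 406\right) = 370 \left(\left(123 \left(- \frac{1}{178}\right) + 8\right) - 406\right) = 370 \left(\left(- \frac{123}{178} + 8\right) - 406\right) = 370 \left(\frac{1301}{178} - 406\right) = 370 \left(- \frac{70967}{178}\right) = - \frac{13128895}{89}$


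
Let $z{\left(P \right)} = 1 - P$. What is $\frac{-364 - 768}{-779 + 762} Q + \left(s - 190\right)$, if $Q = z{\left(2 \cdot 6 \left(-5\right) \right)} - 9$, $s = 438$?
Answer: $\frac{63080}{17} \approx 3710.6$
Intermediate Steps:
$Q = 52$ ($Q = \left(1 - 2 \cdot 6 \left(-5\right)\right) - 9 = \left(1 - 12 \left(-5\right)\right) - 9 = \left(1 - -60\right) - 9 = \left(1 + 60\right) - 9 = 61 - 9 = 52$)
$\frac{-364 - 768}{-779 + 762} Q + \left(s - 190\right) = \frac{-364 - 768}{-779 + 762} \cdot 52 + \left(438 - 190\right) = - \frac{1132}{-17} \cdot 52 + \left(438 - 190\right) = \left(-1132\right) \left(- \frac{1}{17}\right) 52 + 248 = \frac{1132}{17} \cdot 52 + 248 = \frac{58864}{17} + 248 = \frac{63080}{17}$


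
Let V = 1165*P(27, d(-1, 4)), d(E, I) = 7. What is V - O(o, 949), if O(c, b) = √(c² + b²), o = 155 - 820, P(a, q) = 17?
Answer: 19805 - √1342826 ≈ 18646.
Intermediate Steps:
o = -665
V = 19805 (V = 1165*17 = 19805)
O(c, b) = √(b² + c²)
V - O(o, 949) = 19805 - √(949² + (-665)²) = 19805 - √(900601 + 442225) = 19805 - √1342826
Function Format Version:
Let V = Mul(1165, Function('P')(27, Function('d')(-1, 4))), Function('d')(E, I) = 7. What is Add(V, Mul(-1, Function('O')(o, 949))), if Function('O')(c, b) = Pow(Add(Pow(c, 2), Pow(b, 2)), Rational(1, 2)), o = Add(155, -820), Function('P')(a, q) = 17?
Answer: Add(19805, Mul(-1, Pow(1342826, Rational(1, 2)))) ≈ 18646.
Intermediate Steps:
o = -665
V = 19805 (V = Mul(1165, 17) = 19805)
Function('O')(c, b) = Pow(Add(Pow(b, 2), Pow(c, 2)), Rational(1, 2))
Add(V, Mul(-1, Function('O')(o, 949))) = Add(19805, Mul(-1, Pow(Add(Pow(949, 2), Pow(-665, 2)), Rational(1, 2)))) = Add(19805, Mul(-1, Pow(Add(900601, 442225), Rational(1, 2)))) = Add(19805, Mul(-1, Pow(1342826, Rational(1, 2))))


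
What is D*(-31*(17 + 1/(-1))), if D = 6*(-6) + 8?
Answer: 13888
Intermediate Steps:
D = -28 (D = -36 + 8 = -28)
D*(-31*(17 + 1/(-1))) = -(-868)*(17 + 1/(-1)) = -(-868)*(17 - 1) = -(-868)*16 = -28*(-496) = 13888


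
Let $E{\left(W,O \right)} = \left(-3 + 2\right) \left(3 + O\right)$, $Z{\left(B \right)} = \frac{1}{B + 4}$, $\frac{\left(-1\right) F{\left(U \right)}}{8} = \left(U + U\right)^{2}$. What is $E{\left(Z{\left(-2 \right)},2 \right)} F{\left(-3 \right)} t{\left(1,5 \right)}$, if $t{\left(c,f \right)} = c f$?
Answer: $7200$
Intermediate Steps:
$F{\left(U \right)} = - 32 U^{2}$ ($F{\left(U \right)} = - 8 \left(U + U\right)^{2} = - 8 \left(2 U\right)^{2} = - 8 \cdot 4 U^{2} = - 32 U^{2}$)
$Z{\left(B \right)} = \frac{1}{4 + B}$
$E{\left(W,O \right)} = -3 - O$ ($E{\left(W,O \right)} = - (3 + O) = -3 - O$)
$E{\left(Z{\left(-2 \right)},2 \right)} F{\left(-3 \right)} t{\left(1,5 \right)} = \left(-3 - 2\right) \left(- 32 \left(-3\right)^{2}\right) 1 \cdot 5 = \left(-3 - 2\right) \left(\left(-32\right) 9\right) 5 = \left(-5\right) \left(-288\right) 5 = 1440 \cdot 5 = 7200$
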